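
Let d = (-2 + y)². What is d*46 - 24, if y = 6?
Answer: 712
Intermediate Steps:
d = 16 (d = (-2 + 6)² = 4² = 16)
d*46 - 24 = 16*46 - 24 = 736 - 24 = 712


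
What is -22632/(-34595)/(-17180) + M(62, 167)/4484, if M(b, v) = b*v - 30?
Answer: 383492897407/166564373525 ≈ 2.3024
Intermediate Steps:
M(b, v) = -30 + b*v
-22632/(-34595)/(-17180) + M(62, 167)/4484 = -22632/(-34595)/(-17180) + (-30 + 62*167)/4484 = -22632*(-1/34595)*(-1/17180) + (-30 + 10354)*(1/4484) = (22632/34595)*(-1/17180) + 10324*(1/4484) = -5658/148585525 + 2581/1121 = 383492897407/166564373525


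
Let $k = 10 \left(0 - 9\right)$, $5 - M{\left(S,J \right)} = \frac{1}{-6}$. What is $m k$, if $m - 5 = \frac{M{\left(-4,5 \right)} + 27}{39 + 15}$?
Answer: $- \frac{9065}{18} \approx -503.61$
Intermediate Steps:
$M{\left(S,J \right)} = \frac{31}{6}$ ($M{\left(S,J \right)} = 5 - \frac{1}{-6} = 5 - - \frac{1}{6} = 5 + \frac{1}{6} = \frac{31}{6}$)
$m = \frac{1813}{324}$ ($m = 5 + \frac{\frac{31}{6} + 27}{39 + 15} = 5 + \frac{193}{6 \cdot 54} = 5 + \frac{193}{6} \cdot \frac{1}{54} = 5 + \frac{193}{324} = \frac{1813}{324} \approx 5.5957$)
$k = -90$ ($k = 10 \left(-9\right) = -90$)
$m k = \frac{1813}{324} \left(-90\right) = - \frac{9065}{18}$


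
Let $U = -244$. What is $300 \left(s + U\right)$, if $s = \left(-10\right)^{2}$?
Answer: $-43200$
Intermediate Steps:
$s = 100$
$300 \left(s + U\right) = 300 \left(100 - 244\right) = 300 \left(-144\right) = -43200$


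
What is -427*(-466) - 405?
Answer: 198577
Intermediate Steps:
-427*(-466) - 405 = 198982 - 405 = 198577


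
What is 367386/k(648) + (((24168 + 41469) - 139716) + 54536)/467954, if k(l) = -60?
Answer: -7163371701/1169885 ≈ -6123.1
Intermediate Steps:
367386/k(648) + (((24168 + 41469) - 139716) + 54536)/467954 = 367386/(-60) + (((24168 + 41469) - 139716) + 54536)/467954 = 367386*(-1/60) + ((65637 - 139716) + 54536)*(1/467954) = -61231/10 + (-74079 + 54536)*(1/467954) = -61231/10 - 19543*1/467954 = -61231/10 - 19543/467954 = -7163371701/1169885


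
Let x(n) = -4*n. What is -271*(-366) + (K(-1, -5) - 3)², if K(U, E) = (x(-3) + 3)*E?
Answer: 105270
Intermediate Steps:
K(U, E) = 15*E (K(U, E) = (-4*(-3) + 3)*E = (12 + 3)*E = 15*E)
-271*(-366) + (K(-1, -5) - 3)² = -271*(-366) + (15*(-5) - 3)² = 99186 + (-75 - 3)² = 99186 + (-78)² = 99186 + 6084 = 105270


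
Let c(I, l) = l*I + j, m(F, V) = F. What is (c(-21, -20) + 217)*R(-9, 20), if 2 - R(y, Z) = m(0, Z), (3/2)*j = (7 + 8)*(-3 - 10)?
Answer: 1014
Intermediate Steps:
j = -130 (j = 2*((7 + 8)*(-3 - 10))/3 = 2*(15*(-13))/3 = (2/3)*(-195) = -130)
c(I, l) = -130 + I*l (c(I, l) = l*I - 130 = I*l - 130 = -130 + I*l)
R(y, Z) = 2 (R(y, Z) = 2 - 1*0 = 2 + 0 = 2)
(c(-21, -20) + 217)*R(-9, 20) = ((-130 - 21*(-20)) + 217)*2 = ((-130 + 420) + 217)*2 = (290 + 217)*2 = 507*2 = 1014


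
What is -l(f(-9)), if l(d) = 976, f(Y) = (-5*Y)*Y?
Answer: -976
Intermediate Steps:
f(Y) = -5*Y²
-l(f(-9)) = -1*976 = -976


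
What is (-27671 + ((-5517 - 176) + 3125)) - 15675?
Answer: -45914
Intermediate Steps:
(-27671 + ((-5517 - 176) + 3125)) - 15675 = (-27671 + (-5693 + 3125)) - 15675 = (-27671 - 2568) - 15675 = -30239 - 15675 = -45914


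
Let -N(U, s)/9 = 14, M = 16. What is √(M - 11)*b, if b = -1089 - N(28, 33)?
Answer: -963*√5 ≈ -2153.3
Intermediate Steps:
N(U, s) = -126 (N(U, s) = -9*14 = -126)
b = -963 (b = -1089 - 1*(-126) = -1089 + 126 = -963)
√(M - 11)*b = √(16 - 11)*(-963) = √5*(-963) = -963*√5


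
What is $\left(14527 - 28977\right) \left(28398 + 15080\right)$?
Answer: $-628257100$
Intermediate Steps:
$\left(14527 - 28977\right) \left(28398 + 15080\right) = \left(-14450\right) 43478 = -628257100$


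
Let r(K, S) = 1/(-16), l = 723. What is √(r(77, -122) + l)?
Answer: √11567/4 ≈ 26.888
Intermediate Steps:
r(K, S) = -1/16
√(r(77, -122) + l) = √(-1/16 + 723) = √(11567/16) = √11567/4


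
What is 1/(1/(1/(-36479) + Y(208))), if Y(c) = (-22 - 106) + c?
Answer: 2918319/36479 ≈ 80.000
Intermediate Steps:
Y(c) = -128 + c
1/(1/(1/(-36479) + Y(208))) = 1/(1/(1/(-36479) + (-128 + 208))) = 1/(1/(-1/36479 + 80)) = 1/(1/(2918319/36479)) = 1/(36479/2918319) = 2918319/36479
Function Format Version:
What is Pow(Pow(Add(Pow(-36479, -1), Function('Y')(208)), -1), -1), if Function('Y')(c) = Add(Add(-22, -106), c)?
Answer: Rational(2918319, 36479) ≈ 80.000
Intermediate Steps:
Function('Y')(c) = Add(-128, c)
Pow(Pow(Add(Pow(-36479, -1), Function('Y')(208)), -1), -1) = Pow(Pow(Add(Pow(-36479, -1), Add(-128, 208)), -1), -1) = Pow(Pow(Add(Rational(-1, 36479), 80), -1), -1) = Pow(Pow(Rational(2918319, 36479), -1), -1) = Pow(Rational(36479, 2918319), -1) = Rational(2918319, 36479)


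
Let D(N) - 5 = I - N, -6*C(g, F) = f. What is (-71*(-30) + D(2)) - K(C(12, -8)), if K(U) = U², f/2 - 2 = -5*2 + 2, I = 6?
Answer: 2135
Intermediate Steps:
f = -12 (f = 4 + 2*(-5*2 + 2) = 4 + 2*(-10 + 2) = 4 + 2*(-8) = 4 - 16 = -12)
C(g, F) = 2 (C(g, F) = -⅙*(-12) = 2)
D(N) = 11 - N (D(N) = 5 + (6 - N) = 11 - N)
(-71*(-30) + D(2)) - K(C(12, -8)) = (-71*(-30) + (11 - 1*2)) - 1*2² = (2130 + (11 - 2)) - 1*4 = (2130 + 9) - 4 = 2139 - 4 = 2135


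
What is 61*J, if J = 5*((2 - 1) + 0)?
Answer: 305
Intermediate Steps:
J = 5 (J = 5*(1 + 0) = 5*1 = 5)
61*J = 61*5 = 305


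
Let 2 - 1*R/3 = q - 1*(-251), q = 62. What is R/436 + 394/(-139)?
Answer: -301471/60604 ≈ -4.9744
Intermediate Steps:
R = -933 (R = 6 - 3*(62 - 1*(-251)) = 6 - 3*(62 + 251) = 6 - 3*313 = 6 - 939 = -933)
R/436 + 394/(-139) = -933/436 + 394/(-139) = -933*1/436 + 394*(-1/139) = -933/436 - 394/139 = -301471/60604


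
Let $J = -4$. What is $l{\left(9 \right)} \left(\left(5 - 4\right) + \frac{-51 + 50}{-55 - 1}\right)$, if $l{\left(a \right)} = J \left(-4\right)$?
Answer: $\frac{114}{7} \approx 16.286$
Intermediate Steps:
$l{\left(a \right)} = 16$ ($l{\left(a \right)} = \left(-4\right) \left(-4\right) = 16$)
$l{\left(9 \right)} \left(\left(5 - 4\right) + \frac{-51 + 50}{-55 - 1}\right) = 16 \left(\left(5 - 4\right) + \frac{-51 + 50}{-55 - 1}\right) = 16 \left(\left(5 - 4\right) - \frac{1}{-56}\right) = 16 \left(1 - - \frac{1}{56}\right) = 16 \left(1 + \frac{1}{56}\right) = 16 \cdot \frac{57}{56} = \frac{114}{7}$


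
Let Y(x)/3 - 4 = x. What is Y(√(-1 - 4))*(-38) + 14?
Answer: -442 - 114*I*√5 ≈ -442.0 - 254.91*I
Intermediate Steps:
Y(x) = 12 + 3*x
Y(√(-1 - 4))*(-38) + 14 = (12 + 3*√(-1 - 4))*(-38) + 14 = (12 + 3*√(-5))*(-38) + 14 = (12 + 3*(I*√5))*(-38) + 14 = (12 + 3*I*√5)*(-38) + 14 = (-456 - 114*I*√5) + 14 = -442 - 114*I*√5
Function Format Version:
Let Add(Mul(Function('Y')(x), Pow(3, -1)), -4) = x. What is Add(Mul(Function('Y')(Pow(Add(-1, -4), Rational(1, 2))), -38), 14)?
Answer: Add(-442, Mul(-114, I, Pow(5, Rational(1, 2)))) ≈ Add(-442.00, Mul(-254.91, I))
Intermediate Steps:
Function('Y')(x) = Add(12, Mul(3, x))
Add(Mul(Function('Y')(Pow(Add(-1, -4), Rational(1, 2))), -38), 14) = Add(Mul(Add(12, Mul(3, Pow(Add(-1, -4), Rational(1, 2)))), -38), 14) = Add(Mul(Add(12, Mul(3, Pow(-5, Rational(1, 2)))), -38), 14) = Add(Mul(Add(12, Mul(3, Mul(I, Pow(5, Rational(1, 2))))), -38), 14) = Add(Mul(Add(12, Mul(3, I, Pow(5, Rational(1, 2)))), -38), 14) = Add(Add(-456, Mul(-114, I, Pow(5, Rational(1, 2)))), 14) = Add(-442, Mul(-114, I, Pow(5, Rational(1, 2))))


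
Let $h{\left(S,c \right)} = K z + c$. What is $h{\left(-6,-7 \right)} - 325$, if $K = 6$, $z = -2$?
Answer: $-344$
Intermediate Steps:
$h{\left(S,c \right)} = -12 + c$ ($h{\left(S,c \right)} = 6 \left(-2\right) + c = -12 + c$)
$h{\left(-6,-7 \right)} - 325 = \left(-12 - 7\right) - 325 = -19 - 325 = -344$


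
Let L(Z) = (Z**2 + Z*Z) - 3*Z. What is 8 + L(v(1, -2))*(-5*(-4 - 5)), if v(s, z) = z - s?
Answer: 1223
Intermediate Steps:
L(Z) = -3*Z + 2*Z**2 (L(Z) = (Z**2 + Z**2) - 3*Z = 2*Z**2 - 3*Z = -3*Z + 2*Z**2)
8 + L(v(1, -2))*(-5*(-4 - 5)) = 8 + ((-2 - 1*1)*(-3 + 2*(-2 - 1*1)))*(-5*(-4 - 5)) = 8 + ((-2 - 1)*(-3 + 2*(-2 - 1)))*(-5*(-9)) = 8 - 3*(-3 + 2*(-3))*45 = 8 - 3*(-3 - 6)*45 = 8 - 3*(-9)*45 = 8 + 27*45 = 8 + 1215 = 1223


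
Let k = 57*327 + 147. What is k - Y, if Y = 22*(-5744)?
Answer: 145154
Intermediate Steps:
Y = -126368
k = 18786 (k = 18639 + 147 = 18786)
k - Y = 18786 - 1*(-126368) = 18786 + 126368 = 145154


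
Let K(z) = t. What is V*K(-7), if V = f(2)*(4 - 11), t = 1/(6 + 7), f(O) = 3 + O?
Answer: -35/13 ≈ -2.6923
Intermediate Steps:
t = 1/13 ≈ 0.076923
K(z) = 1/13
V = -35 (V = (3 + 2)*(4 - 11) = 5*(-7) = -35)
V*K(-7) = -35*1/13 = -35/13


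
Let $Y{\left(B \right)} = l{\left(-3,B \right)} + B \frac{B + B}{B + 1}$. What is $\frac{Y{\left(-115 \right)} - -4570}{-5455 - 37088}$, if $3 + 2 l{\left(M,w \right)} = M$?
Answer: $- \frac{247094}{2424951} \approx -0.1019$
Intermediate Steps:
$l{\left(M,w \right)} = - \frac{3}{2} + \frac{M}{2}$
$Y{\left(B \right)} = -3 + \frac{2 B^{2}}{1 + B}$ ($Y{\left(B \right)} = \left(- \frac{3}{2} + \frac{1}{2} \left(-3\right)\right) + B \frac{B + B}{B + 1} = \left(- \frac{3}{2} - \frac{3}{2}\right) + B \frac{2 B}{1 + B} = -3 + B \frac{2 B}{1 + B} = -3 + \frac{2 B^{2}}{1 + B}$)
$\frac{Y{\left(-115 \right)} - -4570}{-5455 - 37088} = \frac{\frac{-3 - -345 + 2 \left(-115\right)^{2}}{1 - 115} - -4570}{-5455 - 37088} = \frac{\frac{-3 + 345 + 2 \cdot 13225}{-114} + 4570}{-42543} = \left(- \frac{-3 + 345 + 26450}{114} + 4570\right) \left(- \frac{1}{42543}\right) = \left(\left(- \frac{1}{114}\right) 26792 + 4570\right) \left(- \frac{1}{42543}\right) = \left(- \frac{13396}{57} + 4570\right) \left(- \frac{1}{42543}\right) = \frac{247094}{57} \left(- \frac{1}{42543}\right) = - \frac{247094}{2424951}$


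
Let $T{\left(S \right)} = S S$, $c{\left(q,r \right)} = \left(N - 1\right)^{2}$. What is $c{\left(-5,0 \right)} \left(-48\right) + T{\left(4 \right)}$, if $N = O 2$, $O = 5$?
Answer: $-3872$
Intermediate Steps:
$N = 10$ ($N = 5 \cdot 2 = 10$)
$c{\left(q,r \right)} = 81$ ($c{\left(q,r \right)} = \left(10 - 1\right)^{2} = 9^{2} = 81$)
$T{\left(S \right)} = S^{2}$
$c{\left(-5,0 \right)} \left(-48\right) + T{\left(4 \right)} = 81 \left(-48\right) + 4^{2} = -3888 + 16 = -3872$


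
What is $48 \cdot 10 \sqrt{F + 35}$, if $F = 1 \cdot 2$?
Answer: $480 \sqrt{37} \approx 2919.7$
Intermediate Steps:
$F = 2$
$48 \cdot 10 \sqrt{F + 35} = 48 \cdot 10 \sqrt{2 + 35} = 480 \sqrt{37}$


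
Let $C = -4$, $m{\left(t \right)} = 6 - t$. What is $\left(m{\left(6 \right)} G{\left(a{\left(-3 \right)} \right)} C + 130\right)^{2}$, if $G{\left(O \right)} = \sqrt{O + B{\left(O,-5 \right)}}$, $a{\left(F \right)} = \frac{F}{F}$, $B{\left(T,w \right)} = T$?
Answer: $16900$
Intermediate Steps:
$a{\left(F \right)} = 1$
$G{\left(O \right)} = \sqrt{2} \sqrt{O}$ ($G{\left(O \right)} = \sqrt{O + O} = \sqrt{2 O} = \sqrt{2} \sqrt{O}$)
$\left(m{\left(6 \right)} G{\left(a{\left(-3 \right)} \right)} C + 130\right)^{2} = \left(\left(6 - 6\right) \sqrt{2} \sqrt{1} \left(-4\right) + 130\right)^{2} = \left(\left(6 - 6\right) \sqrt{2} \cdot 1 \left(-4\right) + 130\right)^{2} = \left(0 \sqrt{2} \left(-4\right) + 130\right)^{2} = \left(0 \left(-4\right) + 130\right)^{2} = \left(0 + 130\right)^{2} = 130^{2} = 16900$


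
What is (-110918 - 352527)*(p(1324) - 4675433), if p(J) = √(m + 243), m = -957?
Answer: 2166806046685 - 463445*I*√714 ≈ 2.1668e+12 - 1.2384e+7*I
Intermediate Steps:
p(J) = I*√714 (p(J) = √(-957 + 243) = √(-714) = I*√714)
(-110918 - 352527)*(p(1324) - 4675433) = (-110918 - 352527)*(I*√714 - 4675433) = -463445*(-4675433 + I*√714) = 2166806046685 - 463445*I*√714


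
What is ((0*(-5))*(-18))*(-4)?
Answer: 0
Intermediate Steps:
((0*(-5))*(-18))*(-4) = (0*(-18))*(-4) = 0*(-4) = 0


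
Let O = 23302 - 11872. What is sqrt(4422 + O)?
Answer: 2*sqrt(3963) ≈ 125.90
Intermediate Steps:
O = 11430
sqrt(4422 + O) = sqrt(4422 + 11430) = sqrt(15852) = 2*sqrt(3963)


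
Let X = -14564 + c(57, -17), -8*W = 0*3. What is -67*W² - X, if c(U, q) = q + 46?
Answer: 14535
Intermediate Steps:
c(U, q) = 46 + q
W = 0 (W = -0*3 = -⅛*0 = 0)
X = -14535 (X = -14564 + (46 - 17) = -14564 + 29 = -14535)
-67*W² - X = -67*0² - 1*(-14535) = -67*0 + 14535 = 0 + 14535 = 14535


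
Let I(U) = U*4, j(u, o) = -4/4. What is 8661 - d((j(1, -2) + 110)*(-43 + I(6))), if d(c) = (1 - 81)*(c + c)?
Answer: -322699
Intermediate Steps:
j(u, o) = -1 (j(u, o) = -4*¼ = -1)
I(U) = 4*U
d(c) = -160*c
8661 - d((j(1, -2) + 110)*(-43 + I(6))) = 8661 - (-160)*(-1 + 110)*(-43 + 4*6) = 8661 - (-160)*109*(-43 + 24) = 8661 - (-160)*109*(-19) = 8661 - (-160)*(-2071) = 8661 - 1*331360 = 8661 - 331360 = -322699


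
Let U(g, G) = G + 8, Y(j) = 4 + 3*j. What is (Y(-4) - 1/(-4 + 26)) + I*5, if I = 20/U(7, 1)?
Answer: 607/198 ≈ 3.0657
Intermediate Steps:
U(g, G) = 8 + G
I = 20/9 (I = 20/(8 + 1) = 20/9 ≈ 2.2222)
(Y(-4) - 1/(-4 + 26)) + I*5 = ((4 + 3*(-4)) - 1/(-4 + 26)) + (20/9)*5 = ((4 - 12) - 1/22) + 100/9 = (-8 - 1*1/22) + 100/9 = (-8 - 1/22) + 100/9 = -177/22 + 100/9 = 607/198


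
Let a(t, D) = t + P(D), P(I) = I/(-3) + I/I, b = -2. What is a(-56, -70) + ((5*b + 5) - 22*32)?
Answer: -2222/3 ≈ -740.67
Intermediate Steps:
P(I) = 1 - I/3 (P(I) = I*(-⅓) + 1 = -I/3 + 1 = 1 - I/3)
a(t, D) = 1 + t - D/3 (a(t, D) = t + (1 - D/3) = 1 + t - D/3)
a(-56, -70) + ((5*b + 5) - 22*32) = (1 - 56 - ⅓*(-70)) + ((5*(-2) + 5) - 22*32) = (1 - 56 + 70/3) + ((-10 + 5) - 704) = -95/3 + (-5 - 704) = -95/3 - 709 = -2222/3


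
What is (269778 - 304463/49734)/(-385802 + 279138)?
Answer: -13416834589/5304827376 ≈ -2.5292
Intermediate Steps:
(269778 - 304463/49734)/(-385802 + 279138) = (269778 - 304463*1/49734)/(-106664) = (269778 - 304463/49734)*(-1/106664) = (13416834589/49734)*(-1/106664) = -13416834589/5304827376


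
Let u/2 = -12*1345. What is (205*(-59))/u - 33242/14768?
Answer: -5590205/2979444 ≈ -1.8763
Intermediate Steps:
u = -32280 (u = 2*(-12*1345) = 2*(-16140) = -32280)
(205*(-59))/u - 33242/14768 = (205*(-59))/(-32280) - 33242/14768 = -12095*(-1/32280) - 33242*1/14768 = 2419/6456 - 16621/7384 = -5590205/2979444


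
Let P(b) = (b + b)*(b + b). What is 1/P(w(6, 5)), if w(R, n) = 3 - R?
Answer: 1/36 ≈ 0.027778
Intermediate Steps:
P(b) = 4*b² (P(b) = (2*b)*(2*b) = 4*b²)
1/P(w(6, 5)) = 1/(4*(3 - 1*6)²) = 1/(4*(3 - 6)²) = 1/(4*(-3)²) = 1/(4*9) = 1/36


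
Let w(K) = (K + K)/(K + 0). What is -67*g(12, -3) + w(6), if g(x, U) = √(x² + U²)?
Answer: 2 - 201*√17 ≈ -826.74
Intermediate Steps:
w(K) = 2 (w(K) = (2*K)/K = 2)
g(x, U) = √(U² + x²)
-67*g(12, -3) + w(6) = -67*√((-3)² + 12²) + 2 = -67*√(9 + 144) + 2 = -201*√17 + 2 = 2 - 201*√17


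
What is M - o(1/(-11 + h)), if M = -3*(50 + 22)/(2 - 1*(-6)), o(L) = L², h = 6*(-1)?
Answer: -7804/289 ≈ -27.003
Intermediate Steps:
h = -6
M = -27 (M = -216/(2 + 6) = -216/8 = -3*9 = -27)
M - o(1/(-11 + h)) = -27 - (1/(-11 - 6))² = -27 - (1/(-17))² = -27 - (-1/17)² = -27 - 1*1/289 = -27 - 1/289 = -7804/289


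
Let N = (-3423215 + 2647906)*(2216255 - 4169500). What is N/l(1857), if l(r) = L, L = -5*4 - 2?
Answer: -1514368427705/22 ≈ -6.8835e+10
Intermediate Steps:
N = 1514368427705 (N = -775309*(-1953245) = 1514368427705)
L = -22 (L = -20 - 2 = -22)
l(r) = -22
N/l(1857) = 1514368427705/(-22) = 1514368427705*(-1/22) = -1514368427705/22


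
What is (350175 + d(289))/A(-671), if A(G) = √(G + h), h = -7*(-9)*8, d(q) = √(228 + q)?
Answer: I*√167*(-350175 - √517)/167 ≈ -27099.0*I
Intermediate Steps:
h = 504 (h = 63*8 = 504)
A(G) = √(504 + G) (A(G) = √(G + 504) = √(504 + G))
(350175 + d(289))/A(-671) = (350175 + √(228 + 289))/(√(504 - 671)) = (350175 + √517)/(√(-167)) = (350175 + √517)/((I*√167)) = (350175 + √517)*(-I*√167/167) = -I*√167*(350175 + √517)/167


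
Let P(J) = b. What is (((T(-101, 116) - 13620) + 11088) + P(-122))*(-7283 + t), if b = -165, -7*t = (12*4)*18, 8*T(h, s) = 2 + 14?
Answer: 19960325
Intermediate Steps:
T(h, s) = 2 (T(h, s) = (2 + 14)/8 = (1/8)*16 = 2)
t = -864/7 (t = -12*4*18/7 = -48*18/7 = -1/7*864 = -864/7 ≈ -123.43)
P(J) = -165
(((T(-101, 116) - 13620) + 11088) + P(-122))*(-7283 + t) = (((2 - 13620) + 11088) - 165)*(-7283 - 864/7) = ((-13618 + 11088) - 165)*(-51845/7) = (-2530 - 165)*(-51845/7) = -2695*(-51845/7) = 19960325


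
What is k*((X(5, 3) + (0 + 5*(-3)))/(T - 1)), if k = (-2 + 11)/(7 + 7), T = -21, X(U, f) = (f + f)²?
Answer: -27/44 ≈ -0.61364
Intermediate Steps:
X(U, f) = 4*f² (X(U, f) = (2*f)² = 4*f²)
k = 9/14 ≈ 0.64286
k*((X(5, 3) + (0 + 5*(-3)))/(T - 1)) = 9*((4*3² + (0 + 5*(-3)))/(-21 - 1))/14 = 9*((4*9 + (0 - 15))/(-22))/14 = 9*((36 - 15)*(-1/22))/14 = 9*(21*(-1/22))/14 = (9/14)*(-21/22) = -27/44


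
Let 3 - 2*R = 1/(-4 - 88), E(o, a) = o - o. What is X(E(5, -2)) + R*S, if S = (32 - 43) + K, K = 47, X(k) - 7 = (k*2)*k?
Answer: 2815/46 ≈ 61.196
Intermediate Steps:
E(o, a) = 0
X(k) = 7 + 2*k**2 (X(k) = 7 + (k*2)*k = 7 + (2*k)*k = 7 + 2*k**2)
S = 36 (S = (32 - 43) + 47 = -11 + 47 = 36)
R = 277/184 (R = 3/2 - 1/(2*(-4 - 88)) = 3/2 - 1/2/(-92) = 3/2 - 1/2*(-1/92) = 3/2 + 1/184 = 277/184 ≈ 1.5054)
X(E(5, -2)) + R*S = (7 + 2*0**2) + (277/184)*36 = (7 + 2*0) + 2493/46 = (7 + 0) + 2493/46 = 7 + 2493/46 = 2815/46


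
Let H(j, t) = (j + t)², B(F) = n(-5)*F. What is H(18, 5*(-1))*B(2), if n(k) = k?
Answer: -1690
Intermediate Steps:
B(F) = -5*F
H(18, 5*(-1))*B(2) = (18 + 5*(-1))²*(-5*2) = (18 - 5)²*(-10) = 13²*(-10) = 169*(-10) = -1690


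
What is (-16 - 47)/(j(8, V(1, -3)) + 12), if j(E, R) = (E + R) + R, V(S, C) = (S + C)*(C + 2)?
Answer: -21/8 ≈ -2.6250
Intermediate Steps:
V(S, C) = (2 + C)*(C + S) (V(S, C) = (C + S)*(2 + C) = (2 + C)*(C + S))
j(E, R) = E + 2*R
(-16 - 47)/(j(8, V(1, -3)) + 12) = (-16 - 47)/((8 + 2*((-3)**2 + 2*(-3) + 2*1 - 3*1)) + 12) = -63/((8 + 2*(9 - 6 + 2 - 3)) + 12) = -63/((8 + 2*2) + 12) = -63/((8 + 4) + 12) = -63/(12 + 12) = -63/24 = -63*1/24 = -21/8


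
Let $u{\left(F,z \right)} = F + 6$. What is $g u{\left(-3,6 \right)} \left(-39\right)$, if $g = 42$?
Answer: $-4914$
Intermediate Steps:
$u{\left(F,z \right)} = 6 + F$
$g u{\left(-3,6 \right)} \left(-39\right) = 42 \left(6 - 3\right) \left(-39\right) = 42 \cdot 3 \left(-39\right) = 126 \left(-39\right) = -4914$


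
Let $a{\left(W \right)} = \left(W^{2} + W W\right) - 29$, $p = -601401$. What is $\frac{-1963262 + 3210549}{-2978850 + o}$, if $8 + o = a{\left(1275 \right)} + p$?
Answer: $- \frac{1247287}{329038} \approx -3.7907$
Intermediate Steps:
$a{\left(W \right)} = -29 + 2 W^{2}$ ($a{\left(W \right)} = \left(W^{2} + W^{2}\right) - 29 = 2 W^{2} - 29 = -29 + 2 W^{2}$)
$o = 2649812$ ($o = -8 - \left(601430 - 3251250\right) = -8 + \left(\left(-29 + 2 \cdot 1625625\right) - 601401\right) = -8 + \left(\left(-29 + 3251250\right) - 601401\right) = -8 + \left(3251221 - 601401\right) = -8 + 2649820 = 2649812$)
$\frac{-1963262 + 3210549}{-2978850 + o} = \frac{-1963262 + 3210549}{-2978850 + 2649812} = \frac{1247287}{-329038} = 1247287 \left(- \frac{1}{329038}\right) = - \frac{1247287}{329038}$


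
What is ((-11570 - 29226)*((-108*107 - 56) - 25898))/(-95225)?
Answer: -306051592/19045 ≈ -16070.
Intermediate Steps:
((-11570 - 29226)*((-108*107 - 56) - 25898))/(-95225) = -40796*((-11556 - 56) - 25898)*(-1/95225) = -40796*(-11612 - 25898)*(-1/95225) = -40796*(-37510)*(-1/95225) = 1530257960*(-1/95225) = -306051592/19045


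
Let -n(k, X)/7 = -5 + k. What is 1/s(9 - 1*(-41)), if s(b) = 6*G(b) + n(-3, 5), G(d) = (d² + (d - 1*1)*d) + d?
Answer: 1/30056 ≈ 3.3271e-5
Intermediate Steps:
G(d) = d + d² + d*(-1 + d) (G(d) = (d² + (d - 1)*d) + d = (d² + (-1 + d)*d) + d = (d² + d*(-1 + d)) + d = d + d² + d*(-1 + d))
n(k, X) = 35 - 7*k (n(k, X) = -7*(-5 + k) = 35 - 7*k)
s(b) = 56 + 12*b² (s(b) = 6*(2*b²) + (35 - 7*(-3)) = 12*b² + (35 + 21) = 12*b² + 56 = 56 + 12*b²)
1/s(9 - 1*(-41)) = 1/(56 + 12*(9 - 1*(-41))²) = 1/(56 + 12*(9 + 41)²) = 1/(56 + 12*50²) = 1/(56 + 12*2500) = 1/(56 + 30000) = 1/30056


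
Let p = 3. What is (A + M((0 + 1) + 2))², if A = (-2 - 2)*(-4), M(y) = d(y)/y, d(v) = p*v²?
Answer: 625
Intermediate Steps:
d(v) = 3*v²
M(y) = 3*y (M(y) = (3*y²)/y = 3*y)
A = 16 (A = -4*(-4) = 16)
(A + M((0 + 1) + 2))² = (16 + 3*((0 + 1) + 2))² = (16 + 3*(1 + 2))² = (16 + 3*3)² = (16 + 9)² = 25² = 625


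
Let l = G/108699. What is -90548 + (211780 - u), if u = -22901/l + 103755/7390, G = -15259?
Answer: -945404098367/22552802 ≈ -41920.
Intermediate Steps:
l = -15259/108699 ≈ -0.14038
u = 3679525390431/22552802 (u = -22901/(-15259/108699) + 103755/7390 = -22901*(-108699/15259) + 103755*(1/7390) = 2489315799/15259 + 20751/1478 = 3679525390431/22552802 ≈ 1.6315e+5)
-90548 + (211780 - u) = -90548 + (211780 - 1*3679525390431/22552802) = -90548 + (211780 - 3679525390431/22552802) = -90548 + 1096707017129/22552802 = -945404098367/22552802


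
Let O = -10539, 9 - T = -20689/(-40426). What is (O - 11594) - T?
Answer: -52652459/2378 ≈ -22142.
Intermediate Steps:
T = 20185/2378 (T = 9 - (-20689)/(-40426) = 9 - (-20689)*(-1)/40426 = 9 - 1*1217/2378 = 9 - 1217/2378 = 20185/2378 ≈ 8.4882)
(O - 11594) - T = (-10539 - 11594) - 1*20185/2378 = -22133 - 20185/2378 = -52652459/2378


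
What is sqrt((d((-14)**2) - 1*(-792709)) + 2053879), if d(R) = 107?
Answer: sqrt(2846695) ≈ 1687.2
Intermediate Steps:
sqrt((d((-14)**2) - 1*(-792709)) + 2053879) = sqrt((107 - 1*(-792709)) + 2053879) = sqrt((107 + 792709) + 2053879) = sqrt(792816 + 2053879) = sqrt(2846695)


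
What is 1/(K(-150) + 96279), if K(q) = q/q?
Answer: 1/96280 ≈ 1.0386e-5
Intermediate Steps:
K(q) = 1
1/(K(-150) + 96279) = 1/(1 + 96279) = 1/96280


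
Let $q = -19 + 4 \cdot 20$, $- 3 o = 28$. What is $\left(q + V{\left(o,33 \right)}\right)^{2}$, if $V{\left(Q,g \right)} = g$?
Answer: $8836$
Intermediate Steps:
$o = - \frac{28}{3}$ ($o = \left(- \frac{1}{3}\right) 28 = - \frac{28}{3} \approx -9.3333$)
$q = 61$ ($q = -19 + 80 = 61$)
$\left(q + V{\left(o,33 \right)}\right)^{2} = \left(61 + 33\right)^{2} = 94^{2} = 8836$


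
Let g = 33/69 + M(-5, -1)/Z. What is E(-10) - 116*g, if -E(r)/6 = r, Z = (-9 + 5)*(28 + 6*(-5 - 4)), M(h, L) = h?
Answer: 6039/598 ≈ 10.099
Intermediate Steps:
Z = 104 (Z = -4*(28 + 6*(-9)) = -4*(28 - 54) = -4*(-26) = 104)
E(r) = -6*r
g = 1029/2392 (g = 33/69 - 5/104 = 33*(1/69) - 5*1/104 = 11/23 - 5/104 = 1029/2392 ≈ 0.43018)
E(-10) - 116*g = -6*(-10) - 116*1029/2392 = 60 - 29841/598 = 6039/598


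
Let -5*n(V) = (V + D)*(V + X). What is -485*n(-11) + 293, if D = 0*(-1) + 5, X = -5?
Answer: 9605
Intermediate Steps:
D = 5 (D = 0 + 5 = 5)
n(V) = -(-5 + V)*(5 + V)/5 (n(V) = -(V + 5)*(V - 5)/5 = -(5 + V)*(-5 + V)/5 = -(-5 + V)*(5 + V)/5)
-485*n(-11) + 293 = -485*(5 - ⅕*(-11)²) + 293 = -485*(5 - ⅕*121) + 293 = -485*(5 - 121/5) + 293 = -485*(-96/5) + 293 = 9312 + 293 = 9605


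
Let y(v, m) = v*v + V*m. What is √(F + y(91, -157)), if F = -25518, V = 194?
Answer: I*√47695 ≈ 218.39*I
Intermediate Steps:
y(v, m) = v² + 194*m (y(v, m) = v*v + 194*m = v² + 194*m)
√(F + y(91, -157)) = √(-25518 + (91² + 194*(-157))) = √(-25518 + (8281 - 30458)) = √(-25518 - 22177) = √(-47695) = I*√47695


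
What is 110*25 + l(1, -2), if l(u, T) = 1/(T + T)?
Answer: 10999/4 ≈ 2749.8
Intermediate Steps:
l(u, T) = 1/(2*T)
110*25 + l(1, -2) = 110*25 + (½)/(-2) = 2750 + (½)*(-½) = 2750 - ¼ = 10999/4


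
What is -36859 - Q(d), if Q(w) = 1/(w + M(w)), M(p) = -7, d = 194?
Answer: -6892634/187 ≈ -36859.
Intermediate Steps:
Q(w) = 1/(-7 + w) (Q(w) = 1/(w - 7) = 1/(-7 + w))
-36859 - Q(d) = -36859 - 1/(-7 + 194) = -36859 - 1/187 = -6892634/187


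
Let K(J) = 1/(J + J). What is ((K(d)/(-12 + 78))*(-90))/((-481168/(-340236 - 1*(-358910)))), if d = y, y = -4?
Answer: -140055/21171392 ≈ -0.0066153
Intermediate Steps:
d = -4
K(J) = 1/(2*J)
((K(d)/(-12 + 78))*(-90))/((-481168/(-340236 - 1*(-358910)))) = ((((1/2)/(-4))/(-12 + 78))*(-90))/((-481168/(-340236 - 1*(-358910)))) = ((((1/2)*(-1/4))/66)*(-90))/((-481168/(-340236 + 358910))) = (-1/8*1/66*(-90))/((-481168/18674)) = (-1/528*(-90))/((-481168*1/18674)) = 15/(88*(-240584/9337)) = (15/88)*(-9337/240584) = -140055/21171392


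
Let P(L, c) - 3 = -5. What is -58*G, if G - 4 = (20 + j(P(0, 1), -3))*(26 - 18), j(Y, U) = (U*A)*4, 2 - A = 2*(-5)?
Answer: 57304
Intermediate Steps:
P(L, c) = -2 (P(L, c) = 3 - 5 = -2)
A = 12 (A = 2 - 2*(-5) = 2 - 1*(-10) = 2 + 10 = 12)
j(Y, U) = 48*U (j(Y, U) = (U*12)*4 = (12*U)*4 = 48*U)
G = -988 (G = 4 + (20 + 48*(-3))*(26 - 18) = 4 + (20 - 144)*8 = 4 - 124*8 = 4 - 992 = -988)
-58*G = -58*(-988) = 57304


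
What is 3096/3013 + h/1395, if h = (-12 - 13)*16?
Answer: 622744/840627 ≈ 0.74081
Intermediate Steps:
h = -400 (h = -25*16 = -400)
3096/3013 + h/1395 = 3096/3013 - 400/1395 = 3096*(1/3013) - 400*1/1395 = 3096/3013 - 80/279 = 622744/840627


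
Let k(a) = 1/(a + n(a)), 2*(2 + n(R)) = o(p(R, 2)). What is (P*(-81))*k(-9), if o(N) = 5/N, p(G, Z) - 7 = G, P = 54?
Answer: 17496/49 ≈ 357.06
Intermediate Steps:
p(G, Z) = 7 + G
n(R) = -2 + 5/(2*(7 + R)) (n(R) = -2 + (5/(7 + R))/2 = -2 + 5/(2*(7 + R)))
k(a) = 1/(a + (-23 - 4*a)/(2*(7 + a)))
(P*(-81))*k(-9) = (54*(-81))*(2*(7 - 9)/(5 + 2*(-2 - 9)*(7 - 9))) = -8748*(-2)/(5 + 2*(-11)*(-2)) = -8748*(-2)/(5 + 44) = -8748*(-2)/49 = -4374*(-4/49) = 17496/49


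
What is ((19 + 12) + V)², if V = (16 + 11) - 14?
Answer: 1936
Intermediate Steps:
V = 13 (V = 27 - 14 = 13)
((19 + 12) + V)² = ((19 + 12) + 13)² = (31 + 13)² = 44² = 1936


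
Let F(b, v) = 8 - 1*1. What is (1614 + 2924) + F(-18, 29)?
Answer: 4545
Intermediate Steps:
F(b, v) = 7 (F(b, v) = 8 - 1 = 7)
(1614 + 2924) + F(-18, 29) = (1614 + 2924) + 7 = 4538 + 7 = 4545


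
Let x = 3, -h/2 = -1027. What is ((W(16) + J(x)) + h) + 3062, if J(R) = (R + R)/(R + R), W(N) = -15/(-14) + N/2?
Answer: 71765/14 ≈ 5126.1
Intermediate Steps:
h = 2054 (h = -2*(-1027) = 2054)
W(N) = 15/14 + N/2 (W(N) = -15*(-1/14) + N*(1/2) = 15/14 + N/2)
J(R) = 1 (J(R) = (2*R)/((2*R)) = (2*R)*(1/(2*R)) = 1)
((W(16) + J(x)) + h) + 3062 = (((15/14 + (1/2)*16) + 1) + 2054) + 3062 = (((15/14 + 8) + 1) + 2054) + 3062 = ((127/14 + 1) + 2054) + 3062 = (141/14 + 2054) + 3062 = 28897/14 + 3062 = 71765/14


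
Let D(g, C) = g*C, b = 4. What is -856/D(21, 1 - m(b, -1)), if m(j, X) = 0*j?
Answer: -856/21 ≈ -40.762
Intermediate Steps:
m(j, X) = 0
D(g, C) = C*g
-856/D(21, 1 - m(b, -1)) = -856*1/(21*(1 - 1*0)) = -856*1/(21*(1 + 0)) = -856/(1*21) = -856/21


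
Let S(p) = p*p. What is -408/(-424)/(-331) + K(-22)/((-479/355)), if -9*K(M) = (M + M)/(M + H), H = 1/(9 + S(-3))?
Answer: 107678773/663844663 ≈ 0.16220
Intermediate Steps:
S(p) = p²
H = 1/18 (H = 1/(9 + (-3)²) = 1/(9 + 9) = 1/18 ≈ 0.055556)
K(M) = -2*M/(9*(1/18 + M)) (K(M) = -(M + M)/(9*(M + 1/18)) = -2*M/(9*(1/18 + M)))
-408/(-424)/(-331) + K(-22)/((-479/355)) = -408/(-424)/(-331) + (-4*(-22)/(1 + 18*(-22)))/((-479/355)) = -408*(-1/424)*(-1/331) + (-4*(-22)/(1 - 396))/((-479*1/355)) = (51/53)*(-1/331) + (-4*(-22)/(-395))/(-479/355) = -51/17543 - 4*(-22)*(-1/395)*(-355/479) = -51/17543 - 88/395*(-355/479) = -51/17543 + 6248/37841 = 107678773/663844663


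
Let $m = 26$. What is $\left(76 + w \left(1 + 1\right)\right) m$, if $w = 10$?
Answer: $2496$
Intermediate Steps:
$\left(76 + w \left(1 + 1\right)\right) m = \left(76 + 10 \left(1 + 1\right)\right) 26 = \left(76 + 10 \cdot 2\right) 26 = \left(76 + 20\right) 26 = 96 \cdot 26 = 2496$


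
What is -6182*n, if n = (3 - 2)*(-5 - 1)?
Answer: 37092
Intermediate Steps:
n = -6 (n = 1*(-6) = -6)
-6182*n = -6182*(-6) = 37092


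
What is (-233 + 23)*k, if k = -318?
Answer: 66780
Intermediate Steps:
(-233 + 23)*k = (-233 + 23)*(-318) = -210*(-318) = 66780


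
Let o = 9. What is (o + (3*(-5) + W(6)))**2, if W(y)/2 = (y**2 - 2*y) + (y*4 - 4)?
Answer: 6724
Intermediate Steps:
W(y) = -8 + 2*y**2 + 4*y (W(y) = 2*((y**2 - 2*y) + (y*4 - 4)) = 2*((y**2 - 2*y) + (4*y - 4)) = 2*((y**2 - 2*y) + (-4 + 4*y)) = 2*(-4 + y**2 + 2*y) = -8 + 2*y**2 + 4*y)
(o + (3*(-5) + W(6)))**2 = (9 + (3*(-5) + (-8 + 2*6**2 + 4*6)))**2 = (9 + (-15 + (-8 + 2*36 + 24)))**2 = (9 + (-15 + (-8 + 72 + 24)))**2 = (9 + (-15 + 88))**2 = (9 + 73)**2 = 82**2 = 6724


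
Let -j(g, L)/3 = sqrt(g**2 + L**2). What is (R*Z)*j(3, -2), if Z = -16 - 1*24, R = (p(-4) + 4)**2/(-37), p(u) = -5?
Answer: -120*sqrt(13)/37 ≈ -11.694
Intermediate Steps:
j(g, L) = -3*sqrt(L**2 + g**2) (j(g, L) = -3*sqrt(g**2 + L**2) = -3*sqrt(L**2 + g**2))
R = -1/37 (R = (-5 + 4)**2/(-37) = (-1)**2*(-1/37) = 1*(-1/37) = -1/37 ≈ -0.027027)
Z = -40 (Z = -16 - 24 = -40)
(R*Z)*j(3, -2) = (-1/37*(-40))*(-3*sqrt((-2)**2 + 3**2)) = 40*(-3*sqrt(4 + 9))/37 = 40*(-3*sqrt(13))/37 = -120*sqrt(13)/37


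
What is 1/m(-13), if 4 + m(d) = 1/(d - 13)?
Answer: -26/105 ≈ -0.24762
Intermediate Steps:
m(d) = -4 + 1/(-13 + d) (m(d) = -4 + 1/(d - 13) = -4 + 1/(-13 + d))
1/m(-13) = 1/((53 - 4*(-13))/(-13 - 13)) = 1/((53 + 52)/(-26)) = 1/(-1/26*105) = 1/(-105/26) = -26/105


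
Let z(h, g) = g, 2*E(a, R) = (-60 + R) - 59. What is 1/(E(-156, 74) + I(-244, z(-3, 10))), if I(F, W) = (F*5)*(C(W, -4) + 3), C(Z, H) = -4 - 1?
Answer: 2/4835 ≈ 0.00041365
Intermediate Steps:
E(a, R) = -119/2 + R/2 (E(a, R) = ((-60 + R) - 59)/2 = (-119 + R)/2 = -119/2 + R/2)
C(Z, H) = -5
I(F, W) = -10*F (I(F, W) = (F*5)*(-5 + 3) = (5*F)*(-2) = -10*F)
1/(E(-156, 74) + I(-244, z(-3, 10))) = 1/((-119/2 + (½)*74) - 10*(-244)) = 1/((-119/2 + 37) + 2440) = 1/(-45/2 + 2440) = 1/(4835/2) = 2/4835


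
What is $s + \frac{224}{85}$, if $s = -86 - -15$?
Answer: $- \frac{5811}{85} \approx -68.365$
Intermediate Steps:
$s = -71$ ($s = -86 + 15 = -71$)
$s + \frac{224}{85} = -71 + \frac{224}{85} = - \frac{5811}{85}$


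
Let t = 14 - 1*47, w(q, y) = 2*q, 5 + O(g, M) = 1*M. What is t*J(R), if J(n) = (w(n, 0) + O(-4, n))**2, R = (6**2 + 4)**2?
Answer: -758736825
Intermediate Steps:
O(g, M) = -5 + M (O(g, M) = -5 + 1*M = -5 + M)
t = -33 (t = 14 - 47 = -33)
R = 1600 (R = (36 + 4)**2 = 40**2 = 1600)
J(n) = (-5 + 3*n)**2 (J(n) = (2*n + (-5 + n))**2 = (-5 + 3*n)**2)
t*J(R) = -33*(-5 + 3*1600)**2 = -33*(-5 + 4800)**2 = -33*4795**2 = -33*22992025 = -758736825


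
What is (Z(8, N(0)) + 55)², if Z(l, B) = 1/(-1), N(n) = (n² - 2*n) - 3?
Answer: 2916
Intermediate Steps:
N(n) = -3 + n² - 2*n
Z(l, B) = -1
(Z(8, N(0)) + 55)² = (-1 + 55)² = 54² = 2916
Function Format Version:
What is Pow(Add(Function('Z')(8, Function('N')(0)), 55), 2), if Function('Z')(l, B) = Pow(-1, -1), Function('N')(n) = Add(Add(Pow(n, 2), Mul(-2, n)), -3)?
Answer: 2916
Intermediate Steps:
Function('N')(n) = Add(-3, Pow(n, 2), Mul(-2, n))
Function('Z')(l, B) = -1
Pow(Add(Function('Z')(8, Function('N')(0)), 55), 2) = Pow(Add(-1, 55), 2) = Pow(54, 2) = 2916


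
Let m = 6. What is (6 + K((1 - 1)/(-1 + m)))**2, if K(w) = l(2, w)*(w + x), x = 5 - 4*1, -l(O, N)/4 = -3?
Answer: 324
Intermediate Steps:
l(O, N) = 12 (l(O, N) = -4*(-3) = 12)
x = 1 (x = 5 - 4 = 1)
K(w) = 12 + 12*w (K(w) = 12*(w + 1) = 12*(1 + w) = 12 + 12*w)
(6 + K((1 - 1)/(-1 + m)))**2 = (6 + (12 + 12*((1 - 1)/(-1 + 6))))**2 = (6 + (12 + 12*(0/5)))**2 = (6 + (12 + 12*(0*(1/5))))**2 = (6 + (12 + 12*0))**2 = (6 + (12 + 0))**2 = (6 + 12)**2 = 18**2 = 324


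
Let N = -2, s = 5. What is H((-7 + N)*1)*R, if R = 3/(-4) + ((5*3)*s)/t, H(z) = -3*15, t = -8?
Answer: 3645/8 ≈ 455.63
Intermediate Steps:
H(z) = -45
R = -81/8 (R = 3/(-4) + ((5*3)*5)/(-8) = 3*(-¼) + (15*5)*(-⅛) = -¾ + 75*(-⅛) = -¾ - 75/8 = -81/8 ≈ -10.125)
H((-7 + N)*1)*R = -45*(-81/8) = 3645/8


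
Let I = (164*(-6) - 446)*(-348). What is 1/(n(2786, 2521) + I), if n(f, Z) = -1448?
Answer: 1/496192 ≈ 2.0153e-6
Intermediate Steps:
I = 497640 (I = (-984 - 446)*(-348) = -1430*(-348) = 497640)
1/(n(2786, 2521) + I) = 1/(-1448 + 497640) = 1/496192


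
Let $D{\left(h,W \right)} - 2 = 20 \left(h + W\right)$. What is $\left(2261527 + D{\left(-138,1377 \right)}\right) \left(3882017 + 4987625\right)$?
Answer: $20278742331378$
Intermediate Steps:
$D{\left(h,W \right)} = 2 + 20 W + 20 h$ ($D{\left(h,W \right)} = 2 + 20 \left(h + W\right) = 2 + 20 \left(W + h\right) = 2 + \left(20 W + 20 h\right) = 2 + 20 W + 20 h$)
$\left(2261527 + D{\left(-138,1377 \right)}\right) \left(3882017 + 4987625\right) = \left(2261527 + \left(2 + 20 \cdot 1377 + 20 \left(-138\right)\right)\right) \left(3882017 + 4987625\right) = \left(2261527 + \left(2 + 27540 - 2760\right)\right) 8869642 = \left(2261527 + 24782\right) 8869642 = 2286309 \cdot 8869642 = 20278742331378$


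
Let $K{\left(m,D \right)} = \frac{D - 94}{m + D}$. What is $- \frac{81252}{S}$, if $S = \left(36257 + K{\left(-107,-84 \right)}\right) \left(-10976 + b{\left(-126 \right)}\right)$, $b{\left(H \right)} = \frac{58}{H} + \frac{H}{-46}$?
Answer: $\frac{11243611134}{55059049297165} \approx 0.00020421$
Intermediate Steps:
$K{\left(m,D \right)} = \frac{-94 + D}{D + m}$
$b{\left(H \right)} = \frac{58}{H} - \frac{H}{46}$ ($b{\left(H \right)} = \frac{58}{H} + H \left(- \frac{1}{46}\right) = \frac{58}{H} - \frac{H}{46}$)
$S = - \frac{110118098594330}{276759}$ ($S = \left(36257 + \frac{-94 - 84}{-84 - 107}\right) \left(-10976 + \left(\frac{58}{-126} - - \frac{63}{23}\right)\right) = \left(36257 + \frac{1}{-191} \left(-178\right)\right) \left(-10976 + \left(58 \left(- \frac{1}{126}\right) + \frac{63}{23}\right)\right) = \left(36257 - - \frac{178}{191}\right) \left(-10976 + \left(- \frac{29}{63} + \frac{63}{23}\right)\right) = \left(36257 + \frac{178}{191}\right) \left(-10976 + \frac{3302}{1449}\right) = \frac{6925265}{191} \left(- \frac{15900922}{1449}\right) = - \frac{110118098594330}{276759} \approx -3.9788 \cdot 10^{8}$)
$- \frac{81252}{S} = - \frac{81252}{- \frac{110118098594330}{276759}} = \left(-81252\right) \left(- \frac{276759}{110118098594330}\right) = \frac{11243611134}{55059049297165}$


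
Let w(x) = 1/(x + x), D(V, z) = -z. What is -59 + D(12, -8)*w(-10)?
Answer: -297/5 ≈ -59.400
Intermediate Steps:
w(x) = 1/(2*x)
-59 + D(12, -8)*w(-10) = -59 + (-1*(-8))*((½)/(-10)) = -59 + 8*((½)*(-⅒)) = -59 + 8*(-1/20) = -59 - ⅖ = -297/5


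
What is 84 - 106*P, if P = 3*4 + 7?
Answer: -1930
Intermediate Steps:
P = 19 (P = 12 + 7 = 19)
84 - 106*P = 84 - 106*19 = 84 - 2014 = -1930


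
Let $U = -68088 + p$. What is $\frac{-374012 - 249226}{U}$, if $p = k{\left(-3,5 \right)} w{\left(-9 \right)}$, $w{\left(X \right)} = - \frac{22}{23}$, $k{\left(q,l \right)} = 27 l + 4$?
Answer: $\frac{7167237}{784541} \approx 9.1356$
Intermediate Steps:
$k{\left(q,l \right)} = 4 + 27 l$
$w{\left(X \right)} = - \frac{22}{23}$ ($w{\left(X \right)} = \left(-22\right) \frac{1}{23} = - \frac{22}{23}$)
$p = - \frac{3058}{23}$ ($p = \left(4 + 27 \cdot 5\right) \left(- \frac{22}{23}\right) = \left(4 + 135\right) \left(- \frac{22}{23}\right) = 139 \left(- \frac{22}{23}\right) = - \frac{3058}{23} \approx -132.96$)
$U = - \frac{1569082}{23}$ ($U = -68088 - \frac{3058}{23} = - \frac{1569082}{23} \approx -68221.0$)
$\frac{-374012 - 249226}{U} = \frac{-374012 - 249226}{- \frac{1569082}{23}} = \left(-623238\right) \left(- \frac{23}{1569082}\right) = \frac{7167237}{784541}$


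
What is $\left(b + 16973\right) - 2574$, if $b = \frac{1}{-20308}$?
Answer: $\frac{292414891}{20308} \approx 14399.0$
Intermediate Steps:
$b = - \frac{1}{20308} \approx -4.9242 \cdot 10^{-5}$
$\left(b + 16973\right) - 2574 = \left(- \frac{1}{20308} + 16973\right) - 2574 = \frac{344687683}{20308} - 2574 = \frac{292414891}{20308}$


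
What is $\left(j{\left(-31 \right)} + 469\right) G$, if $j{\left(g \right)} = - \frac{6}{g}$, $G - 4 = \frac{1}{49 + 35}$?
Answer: $\frac{4901665}{2604} \approx 1882.4$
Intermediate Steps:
$G = \frac{337}{84}$ ($G = 4 + \frac{1}{49 + 35} = 4 + \frac{1}{84} = \frac{337}{84} \approx 4.0119$)
$\left(j{\left(-31 \right)} + 469\right) G = \left(- \frac{6}{-31} + 469\right) \frac{337}{84} = \left(\left(-6\right) \left(- \frac{1}{31}\right) + 469\right) \frac{337}{84} = \left(\frac{6}{31} + 469\right) \frac{337}{84} = \frac{14545}{31} \cdot \frac{337}{84} = \frac{4901665}{2604}$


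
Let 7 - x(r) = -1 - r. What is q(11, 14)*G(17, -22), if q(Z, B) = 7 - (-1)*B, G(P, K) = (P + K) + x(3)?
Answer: 126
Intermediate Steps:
x(r) = 8 + r (x(r) = 7 - (-1 - r) = 7 + (1 + r) = 8 + r)
G(P, K) = 11 + K + P (G(P, K) = (P + K) + (8 + 3) = (K + P) + 11 = 11 + K + P)
q(Z, B) = 7 + B
q(11, 14)*G(17, -22) = (7 + 14)*(11 - 22 + 17) = 21*6 = 126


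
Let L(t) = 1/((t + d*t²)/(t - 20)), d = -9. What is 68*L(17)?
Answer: 3/38 ≈ 0.078947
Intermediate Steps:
L(t) = (-20 + t)/(t - 9*t²) (L(t) = 1/((t - 9*t²)/(t - 20)) = 1/((t - 9*t²)/(-20 + t)) = (-20 + t)/(t - 9*t²))
68*L(17) = 68*((20 - 1*17)/(17*(-1 + 9*17))) = 68*((20 - 17)/(17*(-1 + 153))) = 68*((1/17)*3/152) = 68*((1/17)*(1/152)*3) = 68*(3/2584) = 3/38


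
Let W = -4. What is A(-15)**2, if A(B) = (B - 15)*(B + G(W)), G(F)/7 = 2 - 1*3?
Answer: 435600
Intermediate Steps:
G(F) = -7 (G(F) = 7*(2 - 1*3) = 7*(2 - 3) = 7*(-1) = -7)
A(B) = (-15 + B)*(-7 + B) (A(B) = (B - 15)*(B - 7) = (-15 + B)*(-7 + B))
A(-15)**2 = (105 + (-15)**2 - 22*(-15))**2 = (105 + 225 + 330)**2 = 660**2 = 435600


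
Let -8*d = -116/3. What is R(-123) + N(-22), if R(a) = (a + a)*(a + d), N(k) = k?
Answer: 29047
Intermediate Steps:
d = 29/6 (d = -(-29)/(2*3) = -1/8*(-116/3) = 29/6 ≈ 4.8333)
R(a) = 2*a*(29/6 + a) (R(a) = (a + a)*(a + 29/6) = (2*a)*(29/6 + a) = 2*a*(29/6 + a))
R(-123) + N(-22) = (1/3)*(-123)*(29 + 6*(-123)) - 22 = (1/3)*(-123)*(29 - 738) - 22 = (1/3)*(-123)*(-709) - 22 = 29069 - 22 = 29047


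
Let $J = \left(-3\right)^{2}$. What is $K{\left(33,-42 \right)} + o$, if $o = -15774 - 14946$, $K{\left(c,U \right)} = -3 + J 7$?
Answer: $-30660$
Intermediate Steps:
$J = 9$
$K{\left(c,U \right)} = 60$ ($K{\left(c,U \right)} = -3 + 9 \cdot 7 = -3 + 63 = 60$)
$o = -30720$ ($o = -15774 - 14946 = -30720$)
$K{\left(33,-42 \right)} + o = 60 - 30720 = -30660$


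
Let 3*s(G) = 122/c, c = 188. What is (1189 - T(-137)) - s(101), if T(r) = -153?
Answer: 378383/282 ≈ 1341.8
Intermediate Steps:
s(G) = 61/282 (s(G) = (122/188)/3 = (122*(1/188))/3 = (⅓)*(61/94) = 61/282)
(1189 - T(-137)) - s(101) = (1189 - 1*(-153)) - 1*61/282 = (1189 + 153) - 61/282 = 1342 - 61/282 = 378383/282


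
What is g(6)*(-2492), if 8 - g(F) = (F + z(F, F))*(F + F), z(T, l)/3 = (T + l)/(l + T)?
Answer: 249200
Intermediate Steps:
z(T, l) = 3 (z(T, l) = 3*((T + l)/(l + T)) = 3*((T + l)/(T + l)) = 3*1 = 3)
g(F) = 8 - 2*F*(3 + F) (g(F) = 8 - (F + 3)*(F + F) = 8 - (3 + F)*2*F = 8 - 2*F*(3 + F))
g(6)*(-2492) = (8 - 6*6 - 2*6²)*(-2492) = (8 - 36 - 2*36)*(-2492) = (8 - 36 - 72)*(-2492) = -100*(-2492) = 249200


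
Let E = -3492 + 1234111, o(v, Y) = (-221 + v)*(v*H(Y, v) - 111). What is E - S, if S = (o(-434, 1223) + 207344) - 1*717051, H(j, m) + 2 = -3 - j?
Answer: 350751181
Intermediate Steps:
H(j, m) = -5 - j (H(j, m) = -2 + (-3 - j) = -5 - j)
o(v, Y) = (-221 + v)*(-111 + v*(-5 - Y)) (o(v, Y) = (-221 + v)*(v*(-5 - Y) - 111) = (-221 + v)*(-111 + v*(-5 - Y)))
S = -349520562 (S = ((24531 - 111*(-434) - 1*(-434)**2*(5 + 1223) + 221*(-434)*(5 + 1223)) + 207344) - 1*717051 = ((24531 + 48174 - 1*188356*1228 + 221*(-434)*1228) + 207344) - 717051 = ((24531 + 48174 - 231301168 - 117782392) + 207344) - 717051 = (-349010855 + 207344) - 717051 = -348803511 - 717051 = -349520562)
E = 1230619
E - S = 1230619 - 1*(-349520562) = 1230619 + 349520562 = 350751181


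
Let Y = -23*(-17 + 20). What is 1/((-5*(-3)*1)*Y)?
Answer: -1/1035 ≈ -0.00096618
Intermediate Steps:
Y = -69 (Y = -23*3 = -69)
1/((-5*(-3)*1)*Y) = 1/((-5*(-3)*1)*(-69)) = 1/((15*1)*(-69)) = 1/(15*(-69)) = 1/(-1035) = -1/1035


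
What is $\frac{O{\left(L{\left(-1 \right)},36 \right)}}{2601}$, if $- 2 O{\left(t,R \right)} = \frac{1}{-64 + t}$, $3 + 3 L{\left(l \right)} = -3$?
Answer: $\frac{1}{343332} \approx 2.9126 \cdot 10^{-6}$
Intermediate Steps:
$L{\left(l \right)} = -2$ ($L{\left(l \right)} = -1 + \frac{1}{3} \left(-3\right) = -1 - 1 = -2$)
$O{\left(t,R \right)} = - \frac{1}{2 \left(-64 + t\right)}$
$\frac{O{\left(L{\left(-1 \right)},36 \right)}}{2601} = \frac{\left(-1\right) \frac{1}{-128 + 2 \left(-2\right)}}{2601} = - \frac{1}{-128 - 4} \cdot \frac{1}{2601} = - \frac{1}{-132} \cdot \frac{1}{2601} = \left(-1\right) \left(- \frac{1}{132}\right) \frac{1}{2601} = \frac{1}{132} \cdot \frac{1}{2601} = \frac{1}{343332}$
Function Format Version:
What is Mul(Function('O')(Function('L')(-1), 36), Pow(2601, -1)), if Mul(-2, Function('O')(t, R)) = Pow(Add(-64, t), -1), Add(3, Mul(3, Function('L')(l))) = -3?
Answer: Rational(1, 343332) ≈ 2.9126e-6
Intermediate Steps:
Function('L')(l) = -2 (Function('L')(l) = Add(-1, Mul(Rational(1, 3), -3)) = Add(-1, -1) = -2)
Function('O')(t, R) = Mul(Rational(-1, 2), Pow(Add(-64, t), -1))
Mul(Function('O')(Function('L')(-1), 36), Pow(2601, -1)) = Mul(Mul(-1, Pow(Add(-128, Mul(2, -2)), -1)), Pow(2601, -1)) = Mul(Mul(-1, Pow(Add(-128, -4), -1)), Rational(1, 2601)) = Mul(Mul(-1, Pow(-132, -1)), Rational(1, 2601)) = Mul(Mul(-1, Rational(-1, 132)), Rational(1, 2601)) = Mul(Rational(1, 132), Rational(1, 2601)) = Rational(1, 343332)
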